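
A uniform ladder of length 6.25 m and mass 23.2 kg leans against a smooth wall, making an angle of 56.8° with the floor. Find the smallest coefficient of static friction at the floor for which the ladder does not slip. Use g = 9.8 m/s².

Sum moments about the foot of the ladder (the floor normal and friction both act there and drop out).
Ladder weight 23.2×9.8 = 227.4 N acts at 3.125 m along the ladder; its horizontal arm is 3.125·cos56.8° = 1.711 m → τ = 389.1 N·m clockwise.
Wall normal N acts horizontally at the top; its moment arm is the height L sinθ = 6.25·sin56.8° = 5.23 m, counterclockwise.
Balancing moments: N × 5.23 = 389.1, giving N = 74.4 N.
ΣFx = 0 ⇒ f = N_wall = 74.4 N. ΣFy = 0 ⇒ N_floor = 227.4 N.
μ_min = f / N_floor = 74.4 / 227.4 = 0.327.

μ_min ≈ 0.327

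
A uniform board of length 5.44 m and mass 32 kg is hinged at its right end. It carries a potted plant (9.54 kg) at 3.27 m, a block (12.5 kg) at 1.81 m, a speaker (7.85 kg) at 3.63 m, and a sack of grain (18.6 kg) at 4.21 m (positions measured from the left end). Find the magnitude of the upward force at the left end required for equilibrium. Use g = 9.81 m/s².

F ≈ 343 N

About the right end:
Beam weight: 32 × 9.81 = 313.9 N down at 2.72 m → arm 2.72 m, τ = 313.9 × 2.72 = 853.8 N·m counterclockwise.
Potted plant: 9.54 × 9.81 = 93.59 N down at 3.27 m → arm 2.17 m, τ = 93.59 × 2.17 = 203.1 N·m counterclockwise.
Block: 12.5 × 9.81 = 122.6 N down at 1.81 m → arm 3.63 m, τ = 122.6 × 3.63 = 445 N·m counterclockwise.
Speaker: 7.85 × 9.81 = 77.01 N down at 3.63 m → arm 1.81 m, τ = 77.01 × 1.81 = 139.4 N·m counterclockwise.
Sack of grain: 18.6 × 9.81 = 182.5 N down at 4.21 m → arm 1.23 m, τ = 182.5 × 1.23 = 224.5 N·m counterclockwise.
Net moment of the loads = 1866 N·m counterclockwise.
The upward force F acts at the left end, arm 5.44 m, giving F × 5.44 clockwise.
Στ = 0 ⇒ F × 5.44 = 1866 ⇒ F = 1866 / 5.44 = 343 N.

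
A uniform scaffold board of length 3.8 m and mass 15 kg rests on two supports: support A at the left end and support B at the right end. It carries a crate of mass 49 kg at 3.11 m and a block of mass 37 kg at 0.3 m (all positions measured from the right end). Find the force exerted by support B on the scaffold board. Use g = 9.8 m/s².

R_B ≈ 495 N

Choose support A as the axis so its reaction then has zero moment arm.
Beam weight: 15 × 9.8 = 147 N down at 1.9 m → arm 1.9 m, τ = 147 × 1.9 = 279.3 N·m clockwise.
Crate: 49 × 9.8 = 480.2 N down at 3.11 m → arm 0.69 m, τ = 480.2 × 0.69 = 331.3 N·m clockwise.
Block: 37 × 9.8 = 362.6 N down at 0.3 m → arm 3.5 m, τ = 362.6 × 3.5 = 1269 N·m clockwise.
Net load moment about support A = 1880 N·m clockwise.
Reaction R at support B is upward at 0 m, arm 3.8 m → moment R × 3.8 counterclockwise.
Balancing moments: R × 3.8 = 1880, giving R = 495 N.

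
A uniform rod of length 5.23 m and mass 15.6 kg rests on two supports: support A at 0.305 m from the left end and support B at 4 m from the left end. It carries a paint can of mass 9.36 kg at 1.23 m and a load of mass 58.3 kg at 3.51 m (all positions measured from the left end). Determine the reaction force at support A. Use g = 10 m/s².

R_A ≈ 206 N

About support B:
Beam weight: 15.6 × 10 = 156 N down at 2.615 m → arm 1.385 m, τ = 156 × 1.385 = 216.1 N·m counterclockwise.
Paint can: 9.36 × 10 = 93.6 N down at 1.23 m → arm 2.77 m, τ = 93.6 × 2.77 = 259.3 N·m counterclockwise.
Load: 58.3 × 10 = 583 N down at 3.51 m → arm 0.49 m, τ = 583 × 0.49 = 285.7 N·m counterclockwise.
Net load moment about support B = 761.1 N·m counterclockwise.
Reaction R at support A is upward at 0.305 m, arm 3.695 m → moment R × 3.695 clockwise.
Στ = 0 ⇒ R × 3.695 = 761.1 ⇒ R = 206 N.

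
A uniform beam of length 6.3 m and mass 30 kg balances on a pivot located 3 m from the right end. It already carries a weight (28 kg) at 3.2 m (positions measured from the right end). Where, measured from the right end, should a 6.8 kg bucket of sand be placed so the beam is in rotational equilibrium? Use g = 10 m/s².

Taking torques about the pivot (at 3 m from the right end):
Beam weight: 30 × 10 = 300 N down at 3.15 m → arm 0.15 m, τ = 300 × 0.15 = 45 N·m counterclockwise.
Weight: 28 × 10 = 280 N down at 3.2 m → arm 0.2 m, τ = 280 × 0.2 = 56 N·m counterclockwise.
Net moment of existing loads = 101 N·m counterclockwise.
The bucket of sand weighs 6.8 × 10 = 68 N and must supply an equal clockwise moment, so its lever arm about the pivot is 101 / 68 = 1.49 m.
That puts it at 3 − 1.49 = 1.51 m from the right end.

x ≈ 1.51 m from the right end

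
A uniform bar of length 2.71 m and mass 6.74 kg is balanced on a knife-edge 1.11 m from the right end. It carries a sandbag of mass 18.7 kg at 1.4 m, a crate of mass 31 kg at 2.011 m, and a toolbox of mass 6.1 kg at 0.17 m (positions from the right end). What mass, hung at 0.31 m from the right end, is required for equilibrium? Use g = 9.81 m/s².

Sum moments about the knife-edge (at 1.11 m from the right end) (the support reaction has zero arm there).
Beam weight: 6.74 × 9.81 = 66.12 N down at 1.355 m → arm 0.245 m, τ = 66.12 × 0.245 = 16.2 N·m counterclockwise.
Sandbag: 18.7 × 9.81 = 183.4 N down at 1.4 m → arm 0.29 m, τ = 183.4 × 0.29 = 53.19 N·m counterclockwise.
Crate: 31 × 9.81 = 304.1 N down at 2.011 m → arm 0.901 m, τ = 304.1 × 0.901 = 274 N·m counterclockwise.
Toolbox: 6.1 × 9.81 = 59.84 N down at 0.17 m → arm 0.94 m, τ = 59.84 × 0.94 = 56.25 N·m clockwise.
Net moment of known loads = 287.1 N·m counterclockwise.
An unknown mass m at 0.31 m has arm 0.8 m; its moment is m·g·0.8 clockwise.
For rotational equilibrium, m × 9.81 × 0.8 = 287.1, so m = 287.1 / (9.81 × 0.8) = 36.6 kg.

m ≈ 36.6 kg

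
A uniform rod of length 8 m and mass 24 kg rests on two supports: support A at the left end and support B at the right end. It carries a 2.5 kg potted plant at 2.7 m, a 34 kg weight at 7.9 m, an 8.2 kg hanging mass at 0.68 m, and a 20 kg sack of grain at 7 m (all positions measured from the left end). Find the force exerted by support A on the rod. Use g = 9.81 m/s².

Choose support B as the axis so its reaction then has zero moment arm.
Beam weight: 24 × 9.81 = 235.4 N down at 4 m → arm 4 m, τ = 235.4 × 4 = 941.6 N·m counterclockwise.
Potted plant: 2.5 × 9.81 = 24.53 N down at 2.7 m → arm 5.3 m, τ = 24.53 × 5.3 = 130 N·m counterclockwise.
Weight: 34 × 9.81 = 333.5 N down at 7.9 m → arm 0.1 m, τ = 333.5 × 0.1 = 33.35 N·m counterclockwise.
Hanging mass: 8.2 × 9.81 = 80.44 N down at 0.68 m → arm 7.32 m, τ = 80.44 × 7.32 = 588.8 N·m counterclockwise.
Sack of grain: 20 × 9.81 = 196.2 N down at 7 m → arm 1 m, τ = 196.2 × 1 = 196.2 N·m counterclockwise.
Net load moment about support B = 1890 N·m counterclockwise.
Reaction R at support A is upward at 0 m, arm 8 m → moment R × 8 clockwise.
For rotational equilibrium, R × 8 = 1890, so R = 236 N.

R_A ≈ 236 N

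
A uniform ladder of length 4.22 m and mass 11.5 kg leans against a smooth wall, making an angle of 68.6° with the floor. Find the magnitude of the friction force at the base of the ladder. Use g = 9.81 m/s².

f ≈ 22.1 N

Take moments about the foot of the ladder.
Ladder weight 11.5×9.81 = 112.8 N acts at 2.11 m along the ladder; its horizontal arm is 2.11·cos68.6° = 0.7699 m → τ = 86.84 N·m clockwise.
Wall normal N acts horizontally at the top; its moment arm is the height L sinθ = 4.22·sin68.6° = 3.929 m, counterclockwise.
Στ = 0 ⇒ N × 3.929 = 86.84 ⇒ N = 22.1 N.
ΣFx = 0: friction at the foot balances the wall's push, so f = N_wall = 22.1 N.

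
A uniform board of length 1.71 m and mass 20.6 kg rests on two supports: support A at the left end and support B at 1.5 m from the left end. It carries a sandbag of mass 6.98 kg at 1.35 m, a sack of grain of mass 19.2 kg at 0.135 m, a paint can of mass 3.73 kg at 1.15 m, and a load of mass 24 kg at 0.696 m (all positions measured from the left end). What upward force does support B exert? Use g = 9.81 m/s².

R_B ≈ 331 N

Sum moments about support A (its reaction then has zero moment arm).
Beam weight: 20.6 × 9.81 = 202.1 N down at 0.855 m → arm 0.855 m, τ = 202.1 × 0.855 = 172.8 N·m clockwise.
Sandbag: 6.98 × 9.81 = 68.47 N down at 1.35 m → arm 1.35 m, τ = 68.47 × 1.35 = 92.43 N·m clockwise.
Sack of grain: 19.2 × 9.81 = 188.4 N down at 0.135 m → arm 0.135 m, τ = 188.4 × 0.135 = 25.43 N·m clockwise.
Paint can: 3.73 × 9.81 = 36.59 N down at 1.15 m → arm 1.15 m, τ = 36.59 × 1.15 = 42.08 N·m clockwise.
Load: 24 × 9.81 = 235.4 N down at 0.696 m → arm 0.696 m, τ = 235.4 × 0.696 = 163.8 N·m clockwise.
Net load moment about support A = 496.5 N·m clockwise.
Reaction R at support B is upward at 1.5 m, arm 1.5 m → moment R × 1.5 counterclockwise.
Setting net torque to zero: R × 1.5 = 496.5 → R = 331 N.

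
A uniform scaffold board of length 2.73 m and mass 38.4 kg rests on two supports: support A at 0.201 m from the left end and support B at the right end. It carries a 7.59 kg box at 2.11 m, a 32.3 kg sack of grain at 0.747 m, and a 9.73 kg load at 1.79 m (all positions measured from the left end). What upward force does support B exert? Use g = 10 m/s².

R_B ≈ 365 N

Take moments about support A.
Beam weight: 38.4 × 10 = 384 N down at 1.365 m → arm 1.164 m, τ = 384 × 1.164 = 447 N·m clockwise.
Box: 7.59 × 10 = 75.9 N down at 2.11 m → arm 1.909 m, τ = 75.9 × 1.909 = 144.9 N·m clockwise.
Sack of grain: 32.3 × 10 = 323 N down at 0.747 m → arm 0.546 m, τ = 323 × 0.546 = 176.4 N·m clockwise.
Load: 9.73 × 10 = 97.3 N down at 1.79 m → arm 1.589 m, τ = 97.3 × 1.589 = 154.6 N·m clockwise.
Net load moment about support A = 922.9 N·m clockwise.
Reaction R at support B is upward at 2.73 m, arm 2.529 m → moment R × 2.529 counterclockwise.
Setting net torque to zero: R × 2.529 = 922.9 → R = 365 N.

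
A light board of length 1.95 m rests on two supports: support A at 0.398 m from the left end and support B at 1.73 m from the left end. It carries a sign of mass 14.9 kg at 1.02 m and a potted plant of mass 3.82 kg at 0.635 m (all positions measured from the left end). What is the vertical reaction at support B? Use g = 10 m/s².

Sum moments about support A (its reaction then has zero moment arm).
Sign: 14.9 × 10 = 149 N down at 1.02 m → arm 0.622 m, τ = 149 × 0.622 = 92.68 N·m clockwise.
Potted plant: 3.82 × 10 = 38.2 N down at 0.635 m → arm 0.237 m, τ = 38.2 × 0.237 = 9.053 N·m clockwise.
Net load moment about support A = 101.7 N·m clockwise.
Reaction R at support B is upward at 1.73 m, arm 1.332 m → moment R × 1.332 counterclockwise.
Setting net torque to zero: R × 1.332 = 101.7 → R = 76.4 N.

R_B ≈ 76.4 N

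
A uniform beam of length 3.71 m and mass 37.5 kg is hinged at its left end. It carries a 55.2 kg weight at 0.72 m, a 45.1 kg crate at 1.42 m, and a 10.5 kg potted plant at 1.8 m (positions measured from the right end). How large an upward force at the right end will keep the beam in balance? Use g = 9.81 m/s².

Taking torques about the left end:
Beam weight: 37.5 × 9.81 = 367.9 N down at 1.855 m → arm 1.855 m, τ = 367.9 × 1.855 = 682.5 N·m clockwise.
Weight: 55.2 × 9.81 = 541.5 N down at 0.72 m → arm 2.99 m, τ = 541.5 × 2.99 = 1619 N·m clockwise.
Crate: 45.1 × 9.81 = 442.4 N down at 1.42 m → arm 2.29 m, τ = 442.4 × 2.29 = 1013 N·m clockwise.
Potted plant: 10.5 × 9.81 = 103 N down at 1.8 m → arm 1.91 m, τ = 103 × 1.91 = 196.7 N·m clockwise.
Net moment of the loads = 3511 N·m clockwise.
The upward force F acts at the right end, arm 3.71 m, giving F × 3.71 counterclockwise.
Στ = 0 ⇒ F × 3.71 = 3511 ⇒ F = 3511 / 3.71 = 946 N.

F ≈ 946 N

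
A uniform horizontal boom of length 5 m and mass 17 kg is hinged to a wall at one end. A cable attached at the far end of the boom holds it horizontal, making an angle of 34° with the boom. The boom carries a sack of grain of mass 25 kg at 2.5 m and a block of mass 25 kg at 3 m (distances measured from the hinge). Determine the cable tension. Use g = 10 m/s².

T ≈ 644 N

Take moments about the hinge.
Beam weight: 17 × 10 = 170 N down at 2.5 m → arm 2.5 m, τ = 170 × 2.5 = 425 N·m clockwise.
Sack of grain: 25 × 10 = 250 N down at 2.5 m → arm 2.5 m, τ = 250 × 2.5 = 625 N·m clockwise.
Block: 25 × 10 = 250 N down at 3 m → arm 3 m, τ = 250 × 3 = 750 N·m clockwise.
Total clockwise load moment = 1800 N·m.
The cable tension T acts at 5 m; only its component perpendicular to the boom, T sinθ, produces torque. sin 34° = 0.5592.
Στ = 0 ⇒ T × 5 × 0.5592 = 1800 ⇒ T = 1800 / 2.796 = 644 N.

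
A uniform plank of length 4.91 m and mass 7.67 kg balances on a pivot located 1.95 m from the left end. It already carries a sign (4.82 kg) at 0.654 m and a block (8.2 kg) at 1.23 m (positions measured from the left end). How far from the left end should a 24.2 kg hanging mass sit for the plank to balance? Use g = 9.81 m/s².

Taking torques about the pivot (at 1.95 m from the left end):
Beam weight: 7.67 × 9.81 = 75.24 N down at 2.455 m → arm 0.505 m, τ = 75.24 × 0.505 = 38 N·m clockwise.
Sign: 4.82 × 9.81 = 47.28 N down at 0.654 m → arm 1.296 m, τ = 47.28 × 1.296 = 61.27 N·m counterclockwise.
Block: 8.2 × 9.81 = 80.44 N down at 1.23 m → arm 0.72 m, τ = 80.44 × 0.72 = 57.92 N·m counterclockwise.
Net moment of existing loads = 81.19 N·m counterclockwise.
The hanging mass weighs 24.2 × 9.81 = 237.4 N and must supply an equal clockwise moment, so its lever arm about the pivot is 81.19 / 237.4 = 0.342 m.
That puts it at 1.95 + 0.342 = 2.29 m from the left end.

x ≈ 2.29 m from the left end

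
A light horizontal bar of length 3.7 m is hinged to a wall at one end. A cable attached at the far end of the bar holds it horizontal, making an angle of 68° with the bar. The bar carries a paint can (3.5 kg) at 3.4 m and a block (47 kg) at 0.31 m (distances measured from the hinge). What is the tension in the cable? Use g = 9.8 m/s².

Choose the hinge as the axis so the unknown hinge reaction has zero arm there.
Paint can: 3.5 × 9.8 = 34.3 N down at 3.4 m → arm 3.4 m, τ = 34.3 × 3.4 = 116.6 N·m clockwise.
Block: 47 × 9.8 = 460.6 N down at 0.31 m → arm 0.31 m, τ = 460.6 × 0.31 = 142.8 N·m clockwise.
Total clockwise load moment = 259.4 N·m.
The cable tension T acts at 3.7 m; only its component perpendicular to the bar, T sinθ, produces torque. sin 68° = 0.9272.
Στ = 0 ⇒ T × 3.7 × 0.9272 = 259.4 ⇒ T = 259.4 / 3.431 = 75.6 N.

T ≈ 75.6 N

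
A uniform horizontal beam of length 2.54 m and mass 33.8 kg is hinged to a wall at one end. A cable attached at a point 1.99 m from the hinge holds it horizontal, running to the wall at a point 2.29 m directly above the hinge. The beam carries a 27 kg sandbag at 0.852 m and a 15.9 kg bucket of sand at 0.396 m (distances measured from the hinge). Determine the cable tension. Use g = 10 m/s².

T ≈ 481 N

Taking torques about the hinge:
Beam weight: 33.8 × 10 = 338 N down at 1.27 m → arm 1.27 m, τ = 338 × 1.27 = 429.3 N·m clockwise.
Sandbag: 27 × 10 = 270 N down at 0.852 m → arm 0.852 m, τ = 270 × 0.852 = 230 N·m clockwise.
Bucket of sand: 15.9 × 10 = 159 N down at 0.396 m → arm 0.396 m, τ = 159 × 0.396 = 62.96 N·m clockwise.
Total clockwise load moment = 722.3 N·m.
The cable tension T acts at 1.99 m; only its component perpendicular to the beam, T sinθ, produces torque. sinθ = h/√(h²+d²) = 2.29/√(2.29²+1.99²) = 0.7548.
For rotational equilibrium, T × 1.99 × 0.7548 = 722.3, so T = 722.3 / 1.502 = 481 N.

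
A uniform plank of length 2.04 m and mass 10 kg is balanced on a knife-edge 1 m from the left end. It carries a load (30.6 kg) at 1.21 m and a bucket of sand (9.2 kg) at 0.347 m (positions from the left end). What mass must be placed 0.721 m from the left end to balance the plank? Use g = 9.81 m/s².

Sum moments about the knife-edge (at 1 m from the left end) (the support reaction has zero arm there).
Beam weight: 10 × 9.81 = 98.1 N down at 1.02 m → arm 0.02 m, τ = 98.1 × 0.02 = 1.962 N·m clockwise.
Load: 30.6 × 9.81 = 300.2 N down at 1.21 m → arm 0.21 m, τ = 300.2 × 0.21 = 63.04 N·m clockwise.
Bucket of sand: 9.2 × 9.81 = 90.25 N down at 0.347 m → arm 0.653 m, τ = 90.25 × 0.653 = 58.93 N·m counterclockwise.
Net moment of known loads = 6.072 N·m clockwise.
An unknown mass m at 0.721 m has arm 0.279 m; its moment is m·g·0.279 counterclockwise.
For rotational equilibrium, m × 9.81 × 0.279 = 6.072, so m = 6.072 / (9.81 × 0.279) = 2.22 kg.

m ≈ 2.22 kg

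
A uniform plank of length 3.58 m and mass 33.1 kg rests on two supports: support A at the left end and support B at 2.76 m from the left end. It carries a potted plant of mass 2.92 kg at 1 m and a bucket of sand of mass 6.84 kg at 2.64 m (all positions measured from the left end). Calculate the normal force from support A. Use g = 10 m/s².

Sum moments about support B (its reaction then has zero moment arm).
Beam weight: 33.1 × 10 = 331 N down at 1.79 m → arm 0.97 m, τ = 331 × 0.97 = 321.1 N·m counterclockwise.
Potted plant: 2.92 × 10 = 29.2 N down at 1 m → arm 1.76 m, τ = 29.2 × 1.76 = 51.39 N·m counterclockwise.
Bucket of sand: 6.84 × 10 = 68.4 N down at 2.64 m → arm 0.12 m, τ = 68.4 × 0.12 = 8.208 N·m counterclockwise.
Net load moment about support B = 380.7 N·m counterclockwise.
Reaction R at support A is upward at 0 m, arm 2.76 m → moment R × 2.76 clockwise.
Balancing moments: R × 2.76 = 380.7, giving R = 138 N.

R_A ≈ 138 N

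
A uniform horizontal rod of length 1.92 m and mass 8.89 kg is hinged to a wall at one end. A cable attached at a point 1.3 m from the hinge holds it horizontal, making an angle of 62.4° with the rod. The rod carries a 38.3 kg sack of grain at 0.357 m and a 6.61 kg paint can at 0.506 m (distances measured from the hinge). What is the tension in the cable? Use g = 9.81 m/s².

T ≈ 218 N

Sum moments about the hinge (the unknown hinge reaction has zero arm there).
Beam weight: 8.89 × 9.81 = 87.21 N down at 0.96 m → arm 0.96 m, τ = 87.21 × 0.96 = 83.72 N·m clockwise.
Sack of grain: 38.3 × 9.81 = 375.7 N down at 0.357 m → arm 0.357 m, τ = 375.7 × 0.357 = 134.1 N·m clockwise.
Paint can: 6.61 × 9.81 = 64.84 N down at 0.506 m → arm 0.506 m, τ = 64.84 × 0.506 = 32.81 N·m clockwise.
Total clockwise load moment = 250.6 N·m.
The cable tension T acts at 1.3 m; only its component perpendicular to the rod, T sinθ, produces torque. sin 62.4° = 0.8862.
Στ = 0 ⇒ T × 1.3 × 0.8862 = 250.6 ⇒ T = 250.6 / 1.152 = 218 N.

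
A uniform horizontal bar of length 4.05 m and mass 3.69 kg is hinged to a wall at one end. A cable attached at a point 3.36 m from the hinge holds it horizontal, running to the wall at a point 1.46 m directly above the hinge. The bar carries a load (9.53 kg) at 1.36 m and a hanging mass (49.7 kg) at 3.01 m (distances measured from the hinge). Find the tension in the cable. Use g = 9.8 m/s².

Choose the hinge as the axis so the unknown hinge reaction has zero arm there.
Beam weight: 3.69 × 9.8 = 36.16 N down at 2.025 m → arm 2.025 m, τ = 36.16 × 2.025 = 73.22 N·m clockwise.
Load: 9.53 × 9.8 = 93.39 N down at 1.36 m → arm 1.36 m, τ = 93.39 × 1.36 = 127 N·m clockwise.
Hanging mass: 49.7 × 9.8 = 487.1 N down at 3.01 m → arm 3.01 m, τ = 487.1 × 3.01 = 1466 N·m clockwise.
Total clockwise load moment = 1666 N·m.
The cable tension T acts at 3.36 m; only its component perpendicular to the bar, T sinθ, produces torque. sinθ = h/√(h²+d²) = 1.46/√(1.46²+3.36²) = 0.3985.
Setting net torque to zero: T × 3.36 × 0.3985 = 1666 → T = 1666 / 1.339 = 1240 N.

T ≈ 1240 N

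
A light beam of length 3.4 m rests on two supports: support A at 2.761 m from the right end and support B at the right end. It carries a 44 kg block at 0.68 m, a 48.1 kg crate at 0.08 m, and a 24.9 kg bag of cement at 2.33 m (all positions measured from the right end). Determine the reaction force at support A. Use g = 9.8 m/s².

R_A ≈ 326 N

About support B:
Block: 44 × 9.8 = 431.2 N down at 0.68 m → arm 0.68 m, τ = 431.2 × 0.68 = 293.2 N·m counterclockwise.
Crate: 48.1 × 9.8 = 471.4 N down at 0.08 m → arm 0.08 m, τ = 471.4 × 0.08 = 37.71 N·m counterclockwise.
Bag of cement: 24.9 × 9.8 = 244 N down at 2.33 m → arm 2.33 m, τ = 244 × 2.33 = 568.5 N·m counterclockwise.
Net load moment about support B = 899.4 N·m counterclockwise.
Reaction R at support A is upward at 2.761 m, arm 2.761 m → moment R × 2.761 clockwise.
Στ = 0 ⇒ R × 2.761 = 899.4 ⇒ R = 326 N.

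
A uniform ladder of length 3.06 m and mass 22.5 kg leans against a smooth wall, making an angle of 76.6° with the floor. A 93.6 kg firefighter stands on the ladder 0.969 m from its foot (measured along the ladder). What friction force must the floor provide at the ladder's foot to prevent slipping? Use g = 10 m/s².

About the foot of the ladder:
Ladder weight 22.5×10 = 225 N acts at 1.53 m along the ladder; its horizontal arm is 1.53·cos76.6° = 0.3546 m → τ = 79.79 N·m clockwise.
Firefighter: 93.6×10 = 936 N at 0.969 m → arm 0.2246 m → τ = 210.2 N·m clockwise.
Wall normal N acts horizontally at the top; its moment arm is the height L sinθ = 3.06·sin76.6° = 2.977 m, counterclockwise.
Στ = 0 ⇒ N × 2.977 = 290 ⇒ N = 97.4 N.
ΣFx = 0: friction at the foot balances the wall's push, so f = N_wall = 97.4 N.

f ≈ 97.4 N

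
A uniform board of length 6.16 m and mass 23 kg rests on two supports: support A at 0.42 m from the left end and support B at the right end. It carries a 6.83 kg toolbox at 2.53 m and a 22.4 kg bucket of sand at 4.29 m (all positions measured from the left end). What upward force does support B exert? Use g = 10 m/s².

Take moments about support A.
Beam weight: 23 × 10 = 230 N down at 3.08 m → arm 2.66 m, τ = 230 × 2.66 = 611.8 N·m clockwise.
Toolbox: 6.83 × 10 = 68.3 N down at 2.53 m → arm 2.11 m, τ = 68.3 × 2.11 = 144.1 N·m clockwise.
Bucket of sand: 22.4 × 10 = 224 N down at 4.29 m → arm 3.87 m, τ = 224 × 3.87 = 866.9 N·m clockwise.
Net load moment about support A = 1623 N·m clockwise.
Reaction R at support B is upward at 6.16 m, arm 5.74 m → moment R × 5.74 counterclockwise.
Setting net torque to zero: R × 5.74 = 1623 → R = 283 N.

R_B ≈ 283 N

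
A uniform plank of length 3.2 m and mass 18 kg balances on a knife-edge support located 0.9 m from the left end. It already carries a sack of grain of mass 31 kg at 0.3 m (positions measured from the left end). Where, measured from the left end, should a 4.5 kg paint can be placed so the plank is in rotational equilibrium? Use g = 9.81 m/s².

Sum moments about the knife-edge support (at 0.9 m from the left end) (the support reaction has zero arm there).
Beam weight: 18 × 9.81 = 176.6 N down at 1.6 m → arm 0.7 m, τ = 176.6 × 0.7 = 123.6 N·m clockwise.
Sack of grain: 31 × 9.81 = 304.1 N down at 0.3 m → arm 0.6 m, τ = 304.1 × 0.6 = 182.5 N·m counterclockwise.
Net moment of existing loads = 58.9 N·m counterclockwise.
The paint can weighs 4.5 × 9.81 = 44.15 N and must supply an equal clockwise moment, so its lever arm about the knife-edge support is 58.9 / 44.15 = 1.33 m.
That puts it at 0.9 + 1.33 = 2.23 m from the left end.

x ≈ 2.23 m from the left end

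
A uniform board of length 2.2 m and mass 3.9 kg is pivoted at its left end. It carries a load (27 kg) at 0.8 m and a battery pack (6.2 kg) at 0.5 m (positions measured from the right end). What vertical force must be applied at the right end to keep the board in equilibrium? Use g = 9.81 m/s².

F ≈ 235 N

Choose the left end as the axis so the unknown pivot reaction has zero arm there.
Beam weight: 3.9 × 9.81 = 38.26 N down at 1.1 m → arm 1.1 m, τ = 38.26 × 1.1 = 42.09 N·m clockwise.
Load: 27 × 9.81 = 264.9 N down at 0.8 m → arm 1.4 m, τ = 264.9 × 1.4 = 370.9 N·m clockwise.
Battery pack: 6.2 × 9.81 = 60.82 N down at 0.5 m → arm 1.7 m, τ = 60.82 × 1.7 = 103.4 N·m clockwise.
Net moment of the loads = 516.4 N·m clockwise.
The upward force F acts at the right end, arm 2.2 m, giving F × 2.2 counterclockwise.
For rotational equilibrium, F × 2.2 = 516.4, so F = 516.4 / 2.2 = 235 N.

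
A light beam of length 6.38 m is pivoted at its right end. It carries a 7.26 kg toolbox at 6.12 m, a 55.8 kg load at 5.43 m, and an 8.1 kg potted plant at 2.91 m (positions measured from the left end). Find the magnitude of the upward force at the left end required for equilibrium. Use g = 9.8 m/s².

Take moments about the right end.
Toolbox: 7.26 × 9.8 = 71.15 N down at 6.12 m → arm 0.26 m, τ = 71.15 × 0.26 = 18.5 N·m counterclockwise.
Load: 55.8 × 9.8 = 546.8 N down at 5.43 m → arm 0.95 m, τ = 546.8 × 0.95 = 519.5 N·m counterclockwise.
Potted plant: 8.1 × 9.8 = 79.38 N down at 2.91 m → arm 3.47 m, τ = 79.38 × 3.47 = 275.4 N·m counterclockwise.
Net moment of the loads = 813.4 N·m counterclockwise.
The upward force F acts at the left end, arm 6.38 m, giving F × 6.38 clockwise.
For rotational equilibrium, F × 6.38 = 813.4, so F = 813.4 / 6.38 = 127 N.

F ≈ 127 N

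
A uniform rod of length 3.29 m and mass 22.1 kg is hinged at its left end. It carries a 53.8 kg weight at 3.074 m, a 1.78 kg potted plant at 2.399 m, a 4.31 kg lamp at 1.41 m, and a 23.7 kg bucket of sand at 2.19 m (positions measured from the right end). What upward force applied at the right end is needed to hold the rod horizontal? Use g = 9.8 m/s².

F ≈ 249 N

Take moments about the left end.
Beam weight: 22.1 × 9.8 = 216.6 N down at 1.645 m → arm 1.645 m, τ = 216.6 × 1.645 = 356.3 N·m clockwise.
Weight: 53.8 × 9.8 = 527.2 N down at 3.074 m → arm 0.216 m, τ = 527.2 × 0.216 = 113.9 N·m clockwise.
Potted plant: 1.78 × 9.8 = 17.44 N down at 2.399 m → arm 0.891 m, τ = 17.44 × 0.891 = 15.54 N·m clockwise.
Lamp: 4.31 × 9.8 = 42.24 N down at 1.41 m → arm 1.88 m, τ = 42.24 × 1.88 = 79.41 N·m clockwise.
Bucket of sand: 23.7 × 9.8 = 232.3 N down at 2.19 m → arm 1.1 m, τ = 232.3 × 1.1 = 255.5 N·m clockwise.
Net moment of the loads = 820.7 N·m clockwise.
The upward force F acts at the right end, arm 3.29 m, giving F × 3.29 counterclockwise.
Στ = 0 ⇒ F × 3.29 = 820.7 ⇒ F = 820.7 / 3.29 = 249 N.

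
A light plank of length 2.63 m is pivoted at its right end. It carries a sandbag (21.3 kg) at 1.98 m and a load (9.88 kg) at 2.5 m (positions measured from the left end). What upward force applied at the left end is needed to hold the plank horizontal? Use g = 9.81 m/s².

F ≈ 56.4 N

Choose the right end as the axis so the unknown pivot reaction has zero arm there.
Sandbag: 21.3 × 9.81 = 209 N down at 1.98 m → arm 0.65 m, τ = 209 × 0.65 = 135.8 N·m counterclockwise.
Load: 9.88 × 9.81 = 96.92 N down at 2.5 m → arm 0.13 m, τ = 96.92 × 0.13 = 12.6 N·m counterclockwise.
Net moment of the loads = 148.4 N·m counterclockwise.
The upward force F acts at the left end, arm 2.63 m, giving F × 2.63 clockwise.
For rotational equilibrium, F × 2.63 = 148.4, so F = 148.4 / 2.63 = 56.4 N.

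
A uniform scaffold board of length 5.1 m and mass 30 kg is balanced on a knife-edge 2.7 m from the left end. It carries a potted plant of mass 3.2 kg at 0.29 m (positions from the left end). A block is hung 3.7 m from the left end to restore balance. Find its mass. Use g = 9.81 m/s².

About the knife-edge (at 2.7 m from the left end):
Beam weight: 30 × 9.81 = 294.3 N down at 2.55 m → arm 0.15 m, τ = 294.3 × 0.15 = 44.15 N·m counterclockwise.
Potted plant: 3.2 × 9.81 = 31.39 N down at 0.29 m → arm 2.41 m, τ = 31.39 × 2.41 = 75.65 N·m counterclockwise.
Net moment of known loads = 119.8 N·m counterclockwise.
An unknown mass m at 3.7 m has arm 1 m; its moment is m·g·1 clockwise.
Setting net torque to zero: m × 9.81 × 1 = 119.8 → m = 119.8 / (9.81 × 1) = 12.2 kg.

m ≈ 12.2 kg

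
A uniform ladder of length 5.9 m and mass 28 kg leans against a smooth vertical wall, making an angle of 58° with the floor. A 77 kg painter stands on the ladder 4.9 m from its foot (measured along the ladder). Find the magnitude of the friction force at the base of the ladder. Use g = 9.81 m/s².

f ≈ 478 N

Taking torques about the foot of the ladder:
Ladder weight 28×9.81 = 274.7 N acts at 2.95 m along the ladder; its horizontal arm is 2.95·cos58° = 1.563 m → τ = 429.4 N·m clockwise.
Painter: 77×9.81 = 755.4 N at 4.9 m → arm 2.597 m → τ = 1962 N·m clockwise.
Wall normal N acts horizontally at the top; its moment arm is the height L sinθ = 5.9·sin58° = 5.003 m, counterclockwise.
Setting net torque to zero: N × 5.003 = 2391 → N = 478 N.
ΣFx = 0: friction at the foot balances the wall's push, so f = N_wall = 478 N.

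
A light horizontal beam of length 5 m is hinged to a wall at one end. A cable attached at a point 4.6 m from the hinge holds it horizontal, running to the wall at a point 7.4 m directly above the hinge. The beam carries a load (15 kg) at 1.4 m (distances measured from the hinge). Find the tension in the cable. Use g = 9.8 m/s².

Sum moments about the hinge (the unknown hinge reaction has zero arm there).
Load: 15 × 9.8 = 147 N down at 1.4 m → arm 1.4 m, τ = 147 × 1.4 = 205.8 N·m clockwise.
Total clockwise load moment = 205.8 N·m.
The cable tension T acts at 4.6 m; only its component perpendicular to the beam, T sinθ, produces torque. sinθ = h/√(h²+d²) = 7.4/√(7.4²+4.6²) = 0.8493.
Setting net torque to zero: T × 4.6 × 0.8493 = 205.8 → T = 205.8 / 3.907 = 52.7 N.

T ≈ 52.7 N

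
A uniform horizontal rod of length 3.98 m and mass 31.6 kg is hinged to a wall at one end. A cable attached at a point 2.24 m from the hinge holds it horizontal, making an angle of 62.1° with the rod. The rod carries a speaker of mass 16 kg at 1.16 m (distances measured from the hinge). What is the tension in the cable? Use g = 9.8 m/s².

T ≈ 403 N

Taking torques about the hinge:
Beam weight: 31.6 × 9.8 = 309.7 N down at 1.99 m → arm 1.99 m, τ = 309.7 × 1.99 = 616.3 N·m clockwise.
Speaker: 16 × 9.8 = 156.8 N down at 1.16 m → arm 1.16 m, τ = 156.8 × 1.16 = 181.9 N·m clockwise.
Total clockwise load moment = 798.2 N·m.
The cable tension T acts at 2.24 m; only its component perpendicular to the rod, T sinθ, produces torque. sin 62.1° = 0.8838.
Setting net torque to zero: T × 2.24 × 0.8838 = 798.2 → T = 798.2 / 1.98 = 403 N.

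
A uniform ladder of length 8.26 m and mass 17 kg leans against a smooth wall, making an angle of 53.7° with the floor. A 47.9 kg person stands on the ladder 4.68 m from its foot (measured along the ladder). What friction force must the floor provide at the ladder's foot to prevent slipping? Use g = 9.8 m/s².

Sum moments about the foot of the ladder (the floor normal and friction both act there and drop out).
Ladder weight 17×9.8 = 166.6 N acts at 4.13 m along the ladder; its horizontal arm is 4.13·cos53.7° = 2.445 m → τ = 407.3 N·m clockwise.
Person: 47.9×9.8 = 469.4 N at 4.68 m → arm 2.771 m → τ = 1301 N·m clockwise.
Wall normal N acts horizontally at the top; its moment arm is the height L sinθ = 8.26·sin53.7° = 6.657 m, counterclockwise.
For rotational equilibrium, N × 6.657 = 1708, so N = 257 N.
ΣFx = 0: friction at the foot balances the wall's push, so f = N_wall = 257 N.

f ≈ 257 N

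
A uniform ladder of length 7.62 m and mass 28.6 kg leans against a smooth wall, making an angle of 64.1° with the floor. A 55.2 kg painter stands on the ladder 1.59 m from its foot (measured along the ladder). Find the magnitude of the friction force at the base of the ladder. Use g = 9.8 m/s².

Taking torques about the foot of the ladder:
Ladder weight 28.6×9.8 = 280.3 N acts at 3.81 m along the ladder; its horizontal arm is 3.81·cos64.1° = 1.664 m → τ = 466.4 N·m clockwise.
Painter: 55.2×9.8 = 541 N at 1.59 m → arm 0.6945 m → τ = 375.7 N·m clockwise.
Wall normal N acts horizontally at the top; its moment arm is the height L sinθ = 7.62·sin64.1° = 6.855 m, counterclockwise.
Setting net torque to zero: N × 6.855 = 842.1 → N = 123 N.
ΣFx = 0: friction at the foot balances the wall's push, so f = N_wall = 123 N.

f ≈ 123 N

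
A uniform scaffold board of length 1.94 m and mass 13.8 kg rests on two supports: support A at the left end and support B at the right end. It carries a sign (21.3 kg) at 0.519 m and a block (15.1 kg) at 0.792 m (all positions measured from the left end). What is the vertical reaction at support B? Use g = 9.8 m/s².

R_B ≈ 184 N

About support A:
Beam weight: 13.8 × 9.8 = 135.2 N down at 0.97 m → arm 0.97 m, τ = 135.2 × 0.97 = 131.1 N·m clockwise.
Sign: 21.3 × 9.8 = 208.7 N down at 0.519 m → arm 0.519 m, τ = 208.7 × 0.519 = 108.3 N·m clockwise.
Block: 15.1 × 9.8 = 148 N down at 0.792 m → arm 0.792 m, τ = 148 × 0.792 = 117.2 N·m clockwise.
Net load moment about support A = 356.6 N·m clockwise.
Reaction R at support B is upward at 1.94 m, arm 1.94 m → moment R × 1.94 counterclockwise.
Setting net torque to zero: R × 1.94 = 356.6 → R = 184 N.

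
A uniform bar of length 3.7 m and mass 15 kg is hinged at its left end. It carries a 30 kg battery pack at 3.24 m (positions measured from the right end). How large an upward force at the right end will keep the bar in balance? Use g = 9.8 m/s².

F ≈ 110 N

Choose the left end as the axis so the unknown pivot reaction has zero arm there.
Beam weight: 15 × 9.8 = 147 N down at 1.85 m → arm 1.85 m, τ = 147 × 1.85 = 271.9 N·m clockwise.
Battery pack: 30 × 9.8 = 294 N down at 3.24 m → arm 0.46 m, τ = 294 × 0.46 = 135.2 N·m clockwise.
Net moment of the loads = 407.1 N·m clockwise.
The upward force F acts at the right end, arm 3.7 m, giving F × 3.7 counterclockwise.
For rotational equilibrium, F × 3.7 = 407.1, so F = 407.1 / 3.7 = 110 N.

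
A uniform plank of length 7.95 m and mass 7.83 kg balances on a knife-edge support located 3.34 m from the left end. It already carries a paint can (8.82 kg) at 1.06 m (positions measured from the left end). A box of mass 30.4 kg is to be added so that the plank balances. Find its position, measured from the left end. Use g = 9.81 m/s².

Choose the knife-edge support (at 3.34 m from the left end) as the axis so the support reaction has zero arm there.
Beam weight: 7.83 × 9.81 = 76.81 N down at 3.975 m → arm 0.635 m, τ = 76.81 × 0.635 = 48.77 N·m clockwise.
Paint can: 8.82 × 9.81 = 86.52 N down at 1.06 m → arm 2.28 m, τ = 86.52 × 2.28 = 197.3 N·m counterclockwise.
Net moment of existing loads = 148.5 N·m counterclockwise.
The box weighs 30.4 × 9.81 = 298.2 N and must supply an equal clockwise moment, so its lever arm about the knife-edge support is 148.5 / 298.2 = 0.498 m.
That puts it at 3.34 + 0.498 = 3.84 m from the left end.

x ≈ 3.84 m from the left end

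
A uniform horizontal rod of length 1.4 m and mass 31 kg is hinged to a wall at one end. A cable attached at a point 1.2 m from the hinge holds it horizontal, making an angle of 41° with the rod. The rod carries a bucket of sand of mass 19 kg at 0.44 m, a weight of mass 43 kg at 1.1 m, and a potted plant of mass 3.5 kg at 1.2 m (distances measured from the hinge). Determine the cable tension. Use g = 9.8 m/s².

T ≈ 1020 N

Choose the hinge as the axis so the unknown hinge reaction has zero arm there.
Beam weight: 31 × 9.8 = 303.8 N down at 0.7 m → arm 0.7 m, τ = 303.8 × 0.7 = 212.7 N·m clockwise.
Bucket of sand: 19 × 9.8 = 186.2 N down at 0.44 m → arm 0.44 m, τ = 186.2 × 0.44 = 81.93 N·m clockwise.
Weight: 43 × 9.8 = 421.4 N down at 1.1 m → arm 1.1 m, τ = 421.4 × 1.1 = 463.5 N·m clockwise.
Potted plant: 3.5 × 9.8 = 34.3 N down at 1.2 m → arm 1.2 m, τ = 34.3 × 1.2 = 41.16 N·m clockwise.
Total clockwise load moment = 799.3 N·m.
The cable tension T acts at 1.2 m; only its component perpendicular to the rod, T sinθ, produces torque. sin 41° = 0.6561.
Στ = 0 ⇒ T × 1.2 × 0.6561 = 799.3 ⇒ T = 799.3 / 0.7873 = 1020 N.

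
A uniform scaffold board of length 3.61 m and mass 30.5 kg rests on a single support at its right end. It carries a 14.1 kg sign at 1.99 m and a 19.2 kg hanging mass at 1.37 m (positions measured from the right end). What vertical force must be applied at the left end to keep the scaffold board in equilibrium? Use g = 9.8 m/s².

F ≈ 297 N

Choose the right end as the axis so the unknown pivot reaction has zero arm there.
Beam weight: 30.5 × 9.8 = 298.9 N down at 1.805 m → arm 1.805 m, τ = 298.9 × 1.805 = 539.5 N·m counterclockwise.
Sign: 14.1 × 9.8 = 138.2 N down at 1.99 m → arm 1.99 m, τ = 138.2 × 1.99 = 275 N·m counterclockwise.
Hanging mass: 19.2 × 9.8 = 188.2 N down at 1.37 m → arm 1.37 m, τ = 188.2 × 1.37 = 257.8 N·m counterclockwise.
Net moment of the loads = 1072 N·m counterclockwise.
The upward force F acts at the left end, arm 3.61 m, giving F × 3.61 clockwise.
Setting net torque to zero: F × 3.61 = 1072 → F = 1072 / 3.61 = 297 N.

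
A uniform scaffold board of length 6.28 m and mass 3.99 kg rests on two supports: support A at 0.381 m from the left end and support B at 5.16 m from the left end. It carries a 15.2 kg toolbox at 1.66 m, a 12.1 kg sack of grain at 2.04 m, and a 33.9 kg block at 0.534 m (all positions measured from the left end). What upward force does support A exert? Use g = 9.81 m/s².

Choose support B as the axis so its reaction then has zero moment arm.
Beam weight: 3.99 × 9.81 = 39.14 N down at 3.14 m → arm 2.02 m, τ = 39.14 × 2.02 = 79.06 N·m counterclockwise.
Toolbox: 15.2 × 9.81 = 149.1 N down at 1.66 m → arm 3.5 m, τ = 149.1 × 3.5 = 521.9 N·m counterclockwise.
Sack of grain: 12.1 × 9.81 = 118.7 N down at 2.04 m → arm 3.12 m, τ = 118.7 × 3.12 = 370.3 N·m counterclockwise.
Block: 33.9 × 9.81 = 332.6 N down at 0.534 m → arm 4.626 m, τ = 332.6 × 4.626 = 1539 N·m counterclockwise.
Net load moment about support B = 2510 N·m counterclockwise.
Reaction R at support A is upward at 0.381 m, arm 4.779 m → moment R × 4.779 clockwise.
Στ = 0 ⇒ R × 4.779 = 2510 ⇒ R = 525 N.

R_A ≈ 525 N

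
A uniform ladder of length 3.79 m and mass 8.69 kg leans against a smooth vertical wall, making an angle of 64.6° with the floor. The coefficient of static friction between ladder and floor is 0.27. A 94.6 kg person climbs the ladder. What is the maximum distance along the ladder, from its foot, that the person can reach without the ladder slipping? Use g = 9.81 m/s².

Choose the foot of the ladder as the axis so the floor normal and friction both act there and drop out.
Ladder weight 8.69×9.81 = 85.25 N acts at 1.895 m along the ladder; its horizontal arm is 1.895·cos64.6° = 0.8128 m → τ = 69.29 N·m clockwise.
Person weight 94.6×9.81 = 928 N at distance d → arm d·cos64.6° → τ = 928·d·0.4289 clockwise.
Wall normal N at the top has arm L sinθ = 3.424 m counterclockwise, so Στ = 0 gives N·3.424 = 69.29 + 398·d.
ΣFy = 0 ⇒ N_floor = 1013 N, so the maximum friction is μ_s·N_floor = 0.27×1013 = 273.5 N. ΣFx = 0 ⇒ N_wall = f, so at the slipping point N = 273.5 N.
Substituting: 273.5×3.424 = 69.29 + 398·d ⇒ d = (936.5 − 69.29) / 398 = 2.18 m.

d ≈ 2.18 m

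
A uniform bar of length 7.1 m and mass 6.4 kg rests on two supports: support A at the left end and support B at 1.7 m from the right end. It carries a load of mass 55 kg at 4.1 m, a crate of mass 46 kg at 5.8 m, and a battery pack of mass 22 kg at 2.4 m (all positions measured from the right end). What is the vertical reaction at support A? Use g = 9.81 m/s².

About support B:
Beam weight: 6.4 × 9.81 = 62.78 N down at 3.55 m → arm 1.85 m, τ = 62.78 × 1.85 = 116.1 N·m counterclockwise.
Load: 55 × 9.81 = 539.6 N down at 4.1 m → arm 2.4 m, τ = 539.6 × 2.4 = 1295 N·m counterclockwise.
Crate: 46 × 9.81 = 451.3 N down at 5.8 m → arm 4.1 m, τ = 451.3 × 4.1 = 1850 N·m counterclockwise.
Battery pack: 22 × 9.81 = 215.8 N down at 2.4 m → arm 0.7 m, τ = 215.8 × 0.7 = 151.1 N·m counterclockwise.
Net load moment about support B = 3412 N·m counterclockwise.
Reaction R at support A is upward at 7.1 m, arm 5.4 m → moment R × 5.4 clockwise.
Balancing moments: R × 5.4 = 3412, giving R = 632 N.

R_A ≈ 632 N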